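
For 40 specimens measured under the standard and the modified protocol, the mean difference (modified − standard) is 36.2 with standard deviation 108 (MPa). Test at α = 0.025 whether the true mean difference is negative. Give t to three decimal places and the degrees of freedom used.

H0: μ_d = 0; H1: μ_d < 0 (paired t-test on the differences, left-tailed).
t = d̄/(s_d/√n) = 36.2/(108/√40) = 2.120
df = n − 1 = 39
p-value = P(T ≤ 2.120) ≈ 0.9798
Since p ≈ 0.9798 > α = 0.025, fail to reject H0; the data do not provide sufficient evidence against H0.

t = 2.120, df = 39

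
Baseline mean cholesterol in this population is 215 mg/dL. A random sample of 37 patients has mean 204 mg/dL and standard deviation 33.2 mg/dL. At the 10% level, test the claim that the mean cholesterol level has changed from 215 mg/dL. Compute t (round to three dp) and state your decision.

H0: μ = 215; H1: μ ≠ 215 (one-sample t-test, two-sided).
t = (x̄ − μ₀)/(s/√n) = (204 − 215)/(33.2/√37) = -2.015
df = n − 1 = 36
Two-sided p-value ≈ 0.0514
Since p ≈ 0.0514 < α = 0.1, reject H0; the data support H1.

t = -2.015; reject H0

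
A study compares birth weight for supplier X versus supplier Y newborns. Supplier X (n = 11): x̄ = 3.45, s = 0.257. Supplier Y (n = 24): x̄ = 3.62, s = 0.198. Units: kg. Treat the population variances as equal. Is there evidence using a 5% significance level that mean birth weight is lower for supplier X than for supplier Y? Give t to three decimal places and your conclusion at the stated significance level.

t = -2.146; reject H0

Let group 1 = supplier X, group 2 = supplier Y. H0: μ_1 = μ_2; H1: μ_1 < μ_2 (two-sample pooled-variance t-test, left-tailed).
s_p² = [(11−1)·0.257² + (24−1)·0.198²]/(11+24−2) = 0.0473388
t = (3.45 − 3.62)/√[0.0473388·(1/11 + 1/24)] = -2.146
df = n₁ + n₂ − 2 = 33
p-value = P(T ≤ -2.146) ≈ 0.0197
Since p ≈ 0.0197 < α = 0.05, reject H0; the data support H1.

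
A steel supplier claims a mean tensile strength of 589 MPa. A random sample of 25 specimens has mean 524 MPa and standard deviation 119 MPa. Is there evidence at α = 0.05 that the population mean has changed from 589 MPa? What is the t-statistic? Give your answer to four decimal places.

-2.7311

H0: μ = 589; H1: μ ≠ 589 (one-sample t-test, two-sided).
t = (x̄ − μ₀)/(s/√n) = (524 − 589)/(119/√25) = -2.7311
df = n − 1 = 24
Two-sided p-value ≈ 0.012
Since p ≈ 0.012 < α = 0.05, reject H0; the evidence is statistically significant.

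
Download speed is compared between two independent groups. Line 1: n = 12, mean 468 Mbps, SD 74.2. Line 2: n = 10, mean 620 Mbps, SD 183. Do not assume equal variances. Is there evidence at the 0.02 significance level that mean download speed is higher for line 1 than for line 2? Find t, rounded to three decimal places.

-2.463

Let group 1 = line 1, group 2 = line 2. H0: μ_1 = μ_2; H1: μ_1 > μ_2 (Welch's two-sample t-test, right-tailed).
t = (x̄_1 − x̄_2)/√(s_1²/n_1 + s_2²/n_2) = (468 − 620)/√(74.2²/12 + 183²/10) = -2.463
Welch–Satterthwaite df ≈ 11.46
p-value = P(T ≥ -2.463) ≈ 0.985
Since p ≈ 0.985 > α = 0.02, fail to reject H0; the data do not provide sufficient evidence against H0.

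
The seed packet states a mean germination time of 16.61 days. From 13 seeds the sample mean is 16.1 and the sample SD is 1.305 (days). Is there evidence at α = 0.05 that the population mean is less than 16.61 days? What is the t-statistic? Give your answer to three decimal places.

-1.409

H0: μ = 16.61; H1: μ < 16.61 (one-sample t-test, left-tailed).
t = (x̄ − μ₀)/(s/√n) = (16.1 − 16.61)/(1.305/√13) = -1.409
df = n − 1 = 12
p-value = P(T ≤ -1.409) ≈ 0.0921
Since p ≈ 0.0921 > α = 0.05, fail to reject H0; the evidence is not statistically significant.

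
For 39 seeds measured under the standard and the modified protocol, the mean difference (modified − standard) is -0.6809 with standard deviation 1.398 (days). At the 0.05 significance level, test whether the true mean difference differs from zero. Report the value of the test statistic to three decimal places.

H0: μ_d = 0; H1: μ_d ≠ 0 (paired t-test on the differences, two-sided).
t = d̄/(s_d/√n) = -0.6809/(1.398/√39) = -3.042
df = n − 1 = 38
Two-sided p-value ≈ 0.004
Since p ≈ 0.004 < α = 0.05, reject H0; the evidence is statistically significant.

-3.042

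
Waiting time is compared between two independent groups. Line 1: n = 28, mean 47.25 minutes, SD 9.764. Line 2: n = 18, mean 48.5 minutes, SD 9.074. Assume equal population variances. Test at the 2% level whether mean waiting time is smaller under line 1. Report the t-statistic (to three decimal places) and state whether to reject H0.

t = -0.435; fail to reject H0

Let group 1 = line 1, group 2 = line 2. H0: μ_1 = μ_2; H1: μ_1 < μ_2 (two-sample pooled-variance t-test, left-tailed).
s_p² = [(28−1)·9.764² + (18−1)·9.074²]/(28+18−2) = 90.3137
t = (47.25 − 48.5)/√[90.3137·(1/28 + 1/18)] = -0.435
df = n₁ + n₂ − 2 = 44
p-value = P(T ≤ -0.435) ≈ 0.333
Since p ≈ 0.333 > α = 0.02, fail to reject H0; the data do not provide sufficient evidence against H0.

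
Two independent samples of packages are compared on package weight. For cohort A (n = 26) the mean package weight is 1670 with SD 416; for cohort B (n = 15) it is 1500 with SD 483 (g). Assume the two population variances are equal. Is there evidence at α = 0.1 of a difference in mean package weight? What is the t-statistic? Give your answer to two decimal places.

Let group 1 = cohort A, group 2 = cohort B. H0: μ_1 = μ_2; H1: μ_1 ≠ μ_2 (two-sample pooled-variance t-test, two-sided).
s_p² = [(26−1)·416² + (15−1)·483²]/(26+15−2) = 194678
t = (1670 − 1500)/√[194678·(1/26 + 1/15)] = 1.19
df = n₁ + n₂ − 2 = 39
Two-sided p-value ≈ 0.242
Since p ≈ 0.242 > α = 0.1, fail to reject H0; the data do not provide sufficient evidence against H0.

1.19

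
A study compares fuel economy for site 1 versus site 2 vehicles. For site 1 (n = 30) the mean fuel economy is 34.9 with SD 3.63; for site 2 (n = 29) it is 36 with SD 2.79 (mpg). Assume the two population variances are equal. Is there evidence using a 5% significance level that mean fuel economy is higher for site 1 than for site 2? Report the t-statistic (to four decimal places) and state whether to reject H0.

Let group 1 = site 1, group 2 = site 2. H0: μ_1 = μ_2; H1: μ_1 > μ_2 (two-sample pooled-variance t-test, right-tailed).
s_p² = [(30−1)·3.63² + (29−1)·2.79²]/(30+29−2) = 10.5278
t = (34.9 − 36)/√[10.5278·(1/30 + 1/29)] = -1.3018
df = n₁ + n₂ − 2 = 57
p-value = P(T ≥ -1.3018) ≈ 0.901
Since p ≈ 0.901 > α = 0.05, fail to reject H0; the evidence is not statistically significant.

t = -1.3018; fail to reject H0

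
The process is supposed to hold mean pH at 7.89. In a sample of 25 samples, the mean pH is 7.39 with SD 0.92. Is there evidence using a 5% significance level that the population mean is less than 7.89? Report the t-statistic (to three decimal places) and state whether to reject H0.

t = -2.717; reject H0

H0: μ = 7.89; H1: μ < 7.89 (one-sample t-test, left-tailed).
t = (x̄ − μ₀)/(s/√n) = (7.39 − 7.89)/(0.92/√25) = -2.717
df = n − 1 = 24
p-value = P(T ≤ -2.717) ≈ 0.006
Since p ≈ 0.006 < α = 0.05, reject H0; the evidence is statistically significant.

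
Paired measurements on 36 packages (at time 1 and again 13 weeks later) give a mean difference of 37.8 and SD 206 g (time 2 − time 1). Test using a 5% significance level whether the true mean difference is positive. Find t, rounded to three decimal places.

1.101

H0: μ_d = 0; H1: μ_d > 0 (paired t-test on the differences, right-tailed).
t = d̄/(s_d/√n) = 37.8/(206/√36) = 1.101
df = n − 1 = 35
p-value = P(T ≥ 1.101) ≈ 0.1392
Since p ≈ 0.1392 > α = 0.05, fail to reject H0; the evidence is not statistically significant.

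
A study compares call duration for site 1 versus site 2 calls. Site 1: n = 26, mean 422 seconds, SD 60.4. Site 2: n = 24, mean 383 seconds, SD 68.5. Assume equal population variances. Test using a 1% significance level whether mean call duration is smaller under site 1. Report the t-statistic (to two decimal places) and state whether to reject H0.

Let group 1 = site 1, group 2 = site 2. H0: μ_1 = μ_2; H1: μ_1 < μ_2 (two-sample pooled-variance t-test, left-tailed).
s_p² = [(26−1)·60.4² + (24−1)·68.5²]/(26+24−2) = 4148.45
t = (422 − 383)/√[4148.45·(1/26 + 1/24)] = 2.14
df = n₁ + n₂ − 2 = 48
p-value = P(T ≤ 2.14) ≈ 0.981
Since p ≈ 0.981 > α = 0.01, fail to reject H0; the data do not provide sufficient evidence against H0.

t = 2.14; fail to reject H0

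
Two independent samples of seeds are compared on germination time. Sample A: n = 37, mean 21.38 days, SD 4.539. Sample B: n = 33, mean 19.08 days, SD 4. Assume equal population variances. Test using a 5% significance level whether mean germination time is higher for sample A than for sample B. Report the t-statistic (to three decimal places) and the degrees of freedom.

t = 2.237, df = 68

Let group 1 = sample A, group 2 = sample B. H0: μ_1 = μ_2; H1: μ_1 > μ_2 (two-sample pooled-variance t-test, right-tailed).
s_p² = [(37−1)·4.539² + (33−1)·4²]/(37+33−2) = 18.4366
t = (21.38 − 19.08)/√[18.4366·(1/37 + 1/33)] = 2.237
df = n₁ + n₂ − 2 = 68
p-value = P(T ≥ 2.237) ≈ 0.014
Since p ≈ 0.014 < α = 0.05, reject H0; the evidence is statistically significant.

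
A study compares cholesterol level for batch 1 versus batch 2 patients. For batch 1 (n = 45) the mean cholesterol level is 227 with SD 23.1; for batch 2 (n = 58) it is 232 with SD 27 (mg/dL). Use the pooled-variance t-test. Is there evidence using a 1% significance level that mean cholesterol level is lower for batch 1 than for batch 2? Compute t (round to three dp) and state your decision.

t = -0.992; fail to reject H0

Let group 1 = batch 1, group 2 = batch 2. H0: μ_1 = μ_2; H1: μ_1 < μ_2 (two-sample pooled-variance t-test, left-tailed).
s_p² = [(45−1)·23.1² + (58−1)·27²]/(45+58−2) = 643.88
t = (227 − 232)/√[643.88·(1/45 + 1/58)] = -0.992
df = n₁ + n₂ − 2 = 101
p-value = P(T ≤ -0.992) ≈ 0.162
Since p ≈ 0.162 > α = 0.01, fail to reject H0; the evidence is not statistically significant.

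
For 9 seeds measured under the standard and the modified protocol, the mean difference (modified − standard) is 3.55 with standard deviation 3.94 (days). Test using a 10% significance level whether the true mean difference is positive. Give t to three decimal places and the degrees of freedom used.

H0: μ_d = 0; H1: μ_d > 0 (paired t-test on the differences, right-tailed).
t = d̄/(s_d/√n) = 3.55/(3.94/√9) = 2.703
df = n − 1 = 8
p-value = P(T ≥ 2.703) ≈ 0.0135
Since p ≈ 0.0135 < α = 0.1, reject H0; the data support H1.

t = 2.703, df = 8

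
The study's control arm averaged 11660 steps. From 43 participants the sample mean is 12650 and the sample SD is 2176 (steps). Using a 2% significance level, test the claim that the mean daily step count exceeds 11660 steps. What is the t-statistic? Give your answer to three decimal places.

2.983

H0: μ = 11660; H1: μ > 11660 (one-sample t-test, right-tailed).
t = (x̄ − μ₀)/(s/√n) = (12650 − 11660)/(2176/√43) = 2.983
df = n − 1 = 42
p-value = P(T ≥ 2.983) ≈ 0.002
Since p ≈ 0.002 < α = 0.02, reject H0; the data support H1.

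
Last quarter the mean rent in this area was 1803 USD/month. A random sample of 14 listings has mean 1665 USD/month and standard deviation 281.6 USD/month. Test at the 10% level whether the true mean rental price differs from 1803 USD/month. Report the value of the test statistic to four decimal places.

-1.8336

H0: μ = 1803; H1: μ ≠ 1803 (one-sample t-test, two-sided).
t = (x̄ − μ₀)/(s/√n) = (1665 − 1803)/(281.6/√14) = -1.8336
df = n − 1 = 13
Two-sided p-value ≈ 0.090
Since p ≈ 0.090 < α = 0.1, reject H0; the data support H1.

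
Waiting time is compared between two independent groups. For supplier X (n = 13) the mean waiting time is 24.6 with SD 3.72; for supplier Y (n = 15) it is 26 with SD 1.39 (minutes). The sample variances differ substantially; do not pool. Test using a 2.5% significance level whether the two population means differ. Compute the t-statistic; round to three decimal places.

-1.282

Let group 1 = supplier X, group 2 = supplier Y. H0: μ_1 = μ_2; H1: μ_1 ≠ μ_2 (Welch's two-sample t-test, two-sided).
t = (x̄_1 − x̄_2)/√(s_1²/n_1 + s_2²/n_2) = (24.6 − 26)/√(3.72²/13 + 1.39²/15) = -1.282
Welch–Satterthwaite df ≈ 14.89
Two-sided p-value ≈ 0.2196
Since p ≈ 0.2196 > α = 0.025, fail to reject H0; the evidence is not statistically significant.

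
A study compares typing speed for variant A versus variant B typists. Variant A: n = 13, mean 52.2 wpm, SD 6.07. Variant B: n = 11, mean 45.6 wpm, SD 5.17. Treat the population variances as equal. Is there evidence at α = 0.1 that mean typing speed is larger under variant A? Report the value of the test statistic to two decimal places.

Let group 1 = variant A, group 2 = variant B. H0: μ_1 = μ_2; H1: μ_1 > μ_2 (two-sample pooled-variance t-test, right-tailed).
s_p² = [(13−1)·6.07² + (11−1)·5.17²]/(13+11−2) = 32.2467
t = (52.2 − 45.6)/√[32.2467·(1/13 + 1/11)] = 2.84
df = n₁ + n₂ − 2 = 22
p-value = P(T ≥ 2.84) ≈ 0.0048
Since p ≈ 0.0048 < α = 0.1, reject H0; the data support H1.

2.84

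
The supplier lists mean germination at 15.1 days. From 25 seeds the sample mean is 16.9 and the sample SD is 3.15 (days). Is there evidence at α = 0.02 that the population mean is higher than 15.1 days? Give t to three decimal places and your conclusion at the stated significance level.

H0: μ = 15.1; H1: μ > 15.1 (one-sample t-test, right-tailed).
t = (x̄ − μ₀)/(s/√n) = (16.9 − 15.1)/(3.15/√25) = 2.857
df = n − 1 = 24
p-value = P(T ≥ 2.857) ≈ 0.0043
Since p ≈ 0.0043 < α = 0.02, reject H0; the data support H1.

t = 2.857; reject H0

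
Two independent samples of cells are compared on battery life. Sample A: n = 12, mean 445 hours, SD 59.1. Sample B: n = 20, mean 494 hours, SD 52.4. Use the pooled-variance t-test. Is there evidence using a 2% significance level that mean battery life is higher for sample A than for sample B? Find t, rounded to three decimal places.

-2.442

Let group 1 = sample A, group 2 = sample B. H0: μ_1 = μ_2; H1: μ_1 > μ_2 (two-sample pooled-variance t-test, right-tailed).
s_p² = [(12−1)·59.1² + (20−1)·52.4²]/(12+20−2) = 3019.68
t = (445 − 494)/√[3019.68·(1/12 + 1/20)] = -2.442
df = n₁ + n₂ − 2 = 30
p-value = P(T ≥ -2.442) ≈ 0.990
Since p ≈ 0.990 > α = 0.02, fail to reject H0; the evidence is not statistically significant.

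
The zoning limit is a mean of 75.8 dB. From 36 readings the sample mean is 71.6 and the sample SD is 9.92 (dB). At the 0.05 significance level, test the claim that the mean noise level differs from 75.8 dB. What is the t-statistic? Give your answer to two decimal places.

-2.54

H0: μ = 75.8; H1: μ ≠ 75.8 (one-sample t-test, two-sided).
t = (x̄ − μ₀)/(s/√n) = (71.6 − 75.8)/(9.92/√36) = -2.54
df = n − 1 = 35
Two-sided p-value ≈ 0.016
Since p ≈ 0.016 < α = 0.05, reject H0; the evidence is statistically significant.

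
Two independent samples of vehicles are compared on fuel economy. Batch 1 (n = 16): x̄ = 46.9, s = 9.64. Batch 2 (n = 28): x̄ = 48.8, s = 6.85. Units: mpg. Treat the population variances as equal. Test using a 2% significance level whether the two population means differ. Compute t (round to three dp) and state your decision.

Let group 1 = batch 1, group 2 = batch 2. H0: μ_1 = μ_2; H1: μ_1 ≠ μ_2 (two-sample pooled-variance t-test, two-sided).
s_p² = [(16−1)·9.64² + (28−1)·6.85²]/(16+28−2) = 63.3536
t = (46.9 − 48.8)/√[63.3536·(1/16 + 1/28)] = -0.762
df = n₁ + n₂ − 2 = 42
Two-sided p-value ≈ 0.4505
Since p ≈ 0.4505 > α = 0.02, fail to reject H0; the data do not provide sufficient evidence against H0.

t = -0.762; fail to reject H0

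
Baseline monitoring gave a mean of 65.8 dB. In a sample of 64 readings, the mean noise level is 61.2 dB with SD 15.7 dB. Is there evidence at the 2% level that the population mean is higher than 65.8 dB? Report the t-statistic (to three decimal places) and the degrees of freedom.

t = -2.344, df = 63

H0: μ = 65.8; H1: μ > 65.8 (one-sample t-test, right-tailed).
t = (x̄ − μ₀)/(s/√n) = (61.2 − 65.8)/(15.7/√64) = -2.344
df = n − 1 = 63
p-value = P(T ≥ -2.344) ≈ 0.9889
Since p ≈ 0.9889 > α = 0.02, fail to reject H0; the data do not provide sufficient evidence against H0.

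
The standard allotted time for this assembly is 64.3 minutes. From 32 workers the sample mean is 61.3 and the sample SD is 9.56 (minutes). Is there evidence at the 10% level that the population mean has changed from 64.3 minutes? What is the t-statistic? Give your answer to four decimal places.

-1.7752

H0: μ = 64.3; H1: μ ≠ 64.3 (one-sample t-test, two-sided).
t = (x̄ − μ₀)/(s/√n) = (61.3 − 64.3)/(9.56/√32) = -1.7752
df = n − 1 = 31
Two-sided p-value ≈ 0.0857
Since p ≈ 0.0857 < α = 0.1, reject H0; the evidence is statistically significant.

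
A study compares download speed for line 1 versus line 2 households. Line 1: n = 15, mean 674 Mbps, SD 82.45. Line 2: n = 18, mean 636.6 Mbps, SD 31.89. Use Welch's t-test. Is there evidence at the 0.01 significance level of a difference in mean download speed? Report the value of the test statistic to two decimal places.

1.66

Let group 1 = line 1, group 2 = line 2. H0: μ_1 = μ_2; H1: μ_1 ≠ μ_2 (Welch's two-sample t-test, two-sided).
t = (x̄_1 − x̄_2)/√(s_1²/n_1 + s_2²/n_2) = (674 − 636.6)/√(82.45²/15 + 31.89²/18) = 1.66
Welch–Satterthwaite df ≈ 17.48
Two-sided p-value ≈ 0.115
Since p ≈ 0.115 > α = 0.01, fail to reject H0; the evidence is not statistically significant.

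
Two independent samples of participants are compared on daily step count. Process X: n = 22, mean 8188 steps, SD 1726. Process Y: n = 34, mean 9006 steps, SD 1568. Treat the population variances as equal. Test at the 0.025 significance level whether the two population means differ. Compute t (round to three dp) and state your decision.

Let group 1 = process X, group 2 = process Y. H0: μ_1 = μ_2; H1: μ_1 ≠ μ_2 (two-sample pooled-variance t-test, two-sided).
s_p² = [(22−1)·1726² + (34−1)·1568²]/(22+34−2) = 2661020
t = (8188 − 9006)/√[2661020·(1/22 + 1/34)] = -1.833
df = n₁ + n₂ − 2 = 54
Two-sided p-value ≈ 0.072
Since p ≈ 0.072 > α = 0.025, fail to reject H0; the data do not provide sufficient evidence against H0.

t = -1.833; fail to reject H0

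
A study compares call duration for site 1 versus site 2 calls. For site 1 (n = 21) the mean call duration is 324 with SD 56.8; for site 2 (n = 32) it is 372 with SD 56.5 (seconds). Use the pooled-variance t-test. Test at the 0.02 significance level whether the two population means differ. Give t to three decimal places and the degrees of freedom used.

t = -3.019, df = 51

Let group 1 = site 1, group 2 = site 2. H0: μ_1 = μ_2; H1: μ_1 ≠ μ_2 (two-sample pooled-variance t-test, two-sided).
s_p² = [(21−1)·56.8² + (32−1)·56.5²]/(21+32−2) = 3205.58
t = (324 − 372)/√[3205.58·(1/21 + 1/32)] = -3.019
df = n₁ + n₂ − 2 = 51
Two-sided p-value ≈ 0.004
Since p ≈ 0.004 < α = 0.02, reject H0; the evidence is statistically significant.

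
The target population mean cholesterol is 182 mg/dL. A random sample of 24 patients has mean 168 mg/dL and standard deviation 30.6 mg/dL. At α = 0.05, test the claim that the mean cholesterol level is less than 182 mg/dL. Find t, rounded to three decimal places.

-2.241

H0: μ = 182; H1: μ < 182 (one-sample t-test, left-tailed).
t = (x̄ − μ₀)/(s/√n) = (168 − 182)/(30.6/√24) = -2.241
df = n − 1 = 23
p-value = P(T ≤ -2.241) ≈ 0.017
Since p ≈ 0.017 < α = 0.05, reject H0; the evidence is statistically significant.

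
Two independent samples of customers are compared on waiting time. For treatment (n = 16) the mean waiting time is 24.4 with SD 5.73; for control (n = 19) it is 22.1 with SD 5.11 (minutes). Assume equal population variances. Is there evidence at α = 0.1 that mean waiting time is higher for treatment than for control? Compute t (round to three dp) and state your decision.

t = 1.255; fail to reject H0

Let group 1 = treatment, group 2 = control. H0: μ_1 = μ_2; H1: μ_1 > μ_2 (two-sample pooled-variance t-test, right-tailed).
s_p² = [(16−1)·5.73² + (19−1)·5.11²]/(16+19−2) = 29.167
t = (24.4 − 22.1)/√[29.167·(1/16 + 1/19)] = 1.255
df = n₁ + n₂ − 2 = 33
p-value = P(T ≥ 1.255) ≈ 0.1091
Since p ≈ 0.1091 > α = 0.1, fail to reject H0; the evidence is not statistically significant.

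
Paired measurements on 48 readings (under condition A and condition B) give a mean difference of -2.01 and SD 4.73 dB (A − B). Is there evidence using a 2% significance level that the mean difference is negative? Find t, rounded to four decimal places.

H0: μ_d = 0; H1: μ_d < 0 (paired t-test on the differences, left-tailed).
t = d̄/(s_d/√n) = -2.01/(4.73/√48) = -2.9441
df = n − 1 = 47
p-value = P(T ≤ -2.9441) ≈ 0.003
Since p ≈ 0.003 < α = 0.02, reject H0; the evidence is statistically significant.

-2.9441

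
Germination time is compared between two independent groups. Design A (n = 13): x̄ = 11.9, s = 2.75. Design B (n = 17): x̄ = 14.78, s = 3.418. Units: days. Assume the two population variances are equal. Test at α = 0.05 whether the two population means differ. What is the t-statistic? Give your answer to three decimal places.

Let group 1 = design A, group 2 = design B. H0: μ_1 = μ_2; H1: μ_1 ≠ μ_2 (two-sample pooled-variance t-test, two-sided).
s_p² = [(13−1)·2.75² + (17−1)·3.418²]/(13+17−2) = 9.91691
t = (11.9 − 14.78)/√[9.91691·(1/13 + 1/17)] = -2.482
df = n₁ + n₂ − 2 = 28
Two-sided p-value ≈ 0.0193
Since p ≈ 0.0193 < α = 0.05, reject H0; the evidence is statistically significant.

-2.482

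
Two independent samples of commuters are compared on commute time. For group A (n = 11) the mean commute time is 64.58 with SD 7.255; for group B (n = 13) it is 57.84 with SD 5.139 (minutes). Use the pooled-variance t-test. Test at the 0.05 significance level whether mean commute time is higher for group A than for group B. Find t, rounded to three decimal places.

Let group 1 = group A, group 2 = group B. H0: μ_1 = μ_2; H1: μ_1 > μ_2 (two-sample pooled-variance t-test, right-tailed).
s_p² = [(11−1)·7.255² + (13−1)·5.139²]/(11+13−2) = 38.3301
t = (64.58 − 57.84)/√[38.3301·(1/11 + 1/13)] = 2.657
df = n₁ + n₂ − 2 = 22
p-value = P(T ≥ 2.657) ≈ 0.0072
Since p ≈ 0.0072 < α = 0.05, reject H0; the evidence is statistically significant.

2.657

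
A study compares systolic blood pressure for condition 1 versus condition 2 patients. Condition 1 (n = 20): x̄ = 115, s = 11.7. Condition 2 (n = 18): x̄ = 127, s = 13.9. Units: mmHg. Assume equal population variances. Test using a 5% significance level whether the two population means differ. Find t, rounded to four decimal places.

Let group 1 = condition 1, group 2 = condition 2. H0: μ_1 = μ_2; H1: μ_1 ≠ μ_2 (two-sample pooled-variance t-test, two-sided).
s_p² = [(20−1)·11.7² + (18−1)·13.9²]/(20+18−2) = 163.486
t = (115 − 127)/√[163.486·(1/20 + 1/18)] = -2.8887
df = n₁ + n₂ − 2 = 36
Two-sided p-value ≈ 0.0065
Since p ≈ 0.0065 < α = 0.05, reject H0; the evidence is statistically significant.

-2.8887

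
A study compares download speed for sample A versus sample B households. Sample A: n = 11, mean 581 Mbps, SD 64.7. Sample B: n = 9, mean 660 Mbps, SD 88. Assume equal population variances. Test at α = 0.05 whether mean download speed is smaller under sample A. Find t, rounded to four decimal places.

-2.3144

Let group 1 = sample A, group 2 = sample B. H0: μ_1 = μ_2; H1: μ_1 < μ_2 (two-sample pooled-variance t-test, left-tailed).
s_p² = [(11−1)·64.7² + (9−1)·88²]/(11+9−2) = 5767.38
t = (581 − 660)/√[5767.38·(1/11 + 1/9)] = -2.3144
df = n₁ + n₂ − 2 = 18
p-value = P(T ≤ -2.3144) ≈ 0.0163
Since p ≈ 0.0163 < α = 0.05, reject H0; the data support H1.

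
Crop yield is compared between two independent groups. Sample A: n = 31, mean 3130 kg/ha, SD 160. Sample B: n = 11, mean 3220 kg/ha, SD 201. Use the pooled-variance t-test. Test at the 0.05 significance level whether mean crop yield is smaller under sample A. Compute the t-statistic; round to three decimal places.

Let group 1 = sample A, group 2 = sample B. H0: μ_1 = μ_2; H1: μ_1 < μ_2 (two-sample pooled-variance t-test, left-tailed).
s_p² = [(31−1)·160² + (11−1)·201²]/(31+11−2) = 29300.2
t = (3130 − 3220)/√[29300.2·(1/31 + 1/11)] = -1.498
df = n₁ + n₂ − 2 = 40
p-value = P(T ≤ -1.498) ≈ 0.0710
Since p ≈ 0.0710 > α = 0.05, fail to reject H0; the evidence is not statistically significant.

-1.498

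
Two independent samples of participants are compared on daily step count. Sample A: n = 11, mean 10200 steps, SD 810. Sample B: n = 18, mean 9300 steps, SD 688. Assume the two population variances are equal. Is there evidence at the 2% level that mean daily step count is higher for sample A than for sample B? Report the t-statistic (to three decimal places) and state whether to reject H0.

Let group 1 = sample A, group 2 = sample B. H0: μ_1 = μ_2; H1: μ_1 > μ_2 (two-sample pooled-variance t-test, right-tailed).
s_p² = [(11−1)·810² + (18−1)·688²]/(11+18−2) = 541031
t = (10200 − 9300)/√[541031·(1/11 + 1/18)] = 3.197
df = n₁ + n₂ − 2 = 27
p-value = P(T ≥ 3.197) ≈ 0.0018
Since p ≈ 0.0018 < α = 0.02, reject H0; the data support H1.

t = 3.197; reject H0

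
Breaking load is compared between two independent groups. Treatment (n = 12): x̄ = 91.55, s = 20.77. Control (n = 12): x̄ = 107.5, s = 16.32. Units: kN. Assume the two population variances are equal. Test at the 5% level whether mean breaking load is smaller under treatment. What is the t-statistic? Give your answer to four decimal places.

-2.0917

Let group 1 = treatment, group 2 = control. H0: μ_1 = μ_2; H1: μ_1 < μ_2 (two-sample pooled-variance t-test, left-tailed).
s_p² = [(12−1)·20.77² + (12−1)·16.32²]/(12+12−2) = 348.868
t = (91.55 − 107.5)/√[348.868·(1/12 + 1/12)] = -2.0917
df = n₁ + n₂ − 2 = 22
p-value = P(T ≤ -2.0917) ≈ 0.024
Since p ≈ 0.024 < α = 0.05, reject H0; the evidence is statistically significant.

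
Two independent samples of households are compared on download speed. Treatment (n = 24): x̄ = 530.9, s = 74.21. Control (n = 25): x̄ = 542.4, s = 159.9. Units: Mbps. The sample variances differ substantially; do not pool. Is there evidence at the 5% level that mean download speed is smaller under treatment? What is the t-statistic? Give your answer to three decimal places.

Let group 1 = treatment, group 2 = control. H0: μ_1 = μ_2; H1: μ_1 < μ_2 (Welch's two-sample t-test, left-tailed).
t = (x̄_1 − x̄_2)/√(s_1²/n_1 + s_2²/n_2) = (530.9 − 542.4)/√(74.21²/24 + 159.9²/25) = -0.325
Welch–Satterthwaite df ≈ 34.18
p-value = P(T ≤ -0.325) ≈ 0.3736
Since p ≈ 0.3736 > α = 0.05, fail to reject H0; the data do not provide sufficient evidence against H0.

-0.325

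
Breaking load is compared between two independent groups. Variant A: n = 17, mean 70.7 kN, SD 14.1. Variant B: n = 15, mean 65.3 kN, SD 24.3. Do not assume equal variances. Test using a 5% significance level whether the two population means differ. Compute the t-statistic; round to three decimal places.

0.756

Let group 1 = variant A, group 2 = variant B. H0: μ_1 = μ_2; H1: μ_1 ≠ μ_2 (Welch's two-sample t-test, two-sided).
t = (x̄_1 − x̄_2)/√(s_1²/n_1 + s_2²/n_2) = (70.7 − 65.3)/√(14.1²/17 + 24.3²/15) = 0.756
Welch–Satterthwaite df ≈ 21.87
Two-sided p-value ≈ 0.4579
Since p ≈ 0.4579 > α = 0.05, fail to reject H0; the evidence is not statistically significant.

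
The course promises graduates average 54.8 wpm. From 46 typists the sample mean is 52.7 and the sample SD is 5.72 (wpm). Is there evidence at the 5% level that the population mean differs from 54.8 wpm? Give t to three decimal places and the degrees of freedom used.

H0: μ = 54.8; H1: μ ≠ 54.8 (one-sample t-test, two-sided).
t = (x̄ − μ₀)/(s/√n) = (52.7 − 54.8)/(5.72/√46) = -2.490
df = n − 1 = 45
Two-sided p-value ≈ 0.017
Since p ≈ 0.017 < α = 0.05, reject H0; the evidence is statistically significant.

t = -2.490, df = 45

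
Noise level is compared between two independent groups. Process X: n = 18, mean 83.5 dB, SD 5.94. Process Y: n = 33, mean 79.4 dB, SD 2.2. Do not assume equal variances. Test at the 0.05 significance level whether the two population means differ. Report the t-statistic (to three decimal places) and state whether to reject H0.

Let group 1 = process X, group 2 = process Y. H0: μ_1 = μ_2; H1: μ_1 ≠ μ_2 (Welch's two-sample t-test, two-sided).
t = (x̄_1 − x̄_2)/√(s_1²/n_1 + s_2²/n_2) = (83.5 − 79.4)/√(5.94²/18 + 2.2²/33) = 2.825
Welch–Satterthwaite df ≈ 19.58
Two-sided p-value ≈ 0.0106
Since p ≈ 0.0106 < α = 0.05, reject H0; the evidence is statistically significant.

t = 2.825; reject H0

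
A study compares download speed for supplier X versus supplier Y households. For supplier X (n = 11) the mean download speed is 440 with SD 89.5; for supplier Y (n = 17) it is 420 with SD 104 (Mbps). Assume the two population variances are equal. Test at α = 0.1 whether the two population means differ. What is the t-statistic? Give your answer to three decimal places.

0.524

Let group 1 = supplier X, group 2 = supplier Y. H0: μ_1 = μ_2; H1: μ_1 ≠ μ_2 (two-sample pooled-variance t-test, two-sided).
s_p² = [(11−1)·89.5² + (17−1)·104²]/(11+17−2) = 9736.87
t = (440 − 420)/√[9736.87·(1/11 + 1/17)] = 0.524
df = n₁ + n₂ − 2 = 26
Two-sided p-value ≈ 0.605
Since p ≈ 0.605 > α = 0.1, fail to reject H0; the data do not provide sufficient evidence against H0.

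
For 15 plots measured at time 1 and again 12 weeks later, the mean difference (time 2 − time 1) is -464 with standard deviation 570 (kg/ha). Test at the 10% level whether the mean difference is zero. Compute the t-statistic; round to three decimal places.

H0: μ_d = 0; H1: μ_d ≠ 0 (paired t-test on the differences, two-sided).
t = d̄/(s_d/√n) = -464/(570/√15) = -3.153
df = n − 1 = 14
Two-sided p-value ≈ 0.0071
Since p ≈ 0.0071 < α = 0.1, reject H0; the data support H1.

-3.153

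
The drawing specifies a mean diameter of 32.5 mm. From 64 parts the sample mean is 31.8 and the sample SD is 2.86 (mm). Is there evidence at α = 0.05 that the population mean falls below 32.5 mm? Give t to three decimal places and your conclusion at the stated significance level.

t = -1.958; reject H0

H0: μ = 32.5; H1: μ < 32.5 (one-sample t-test, left-tailed).
t = (x̄ − μ₀)/(s/√n) = (31.8 − 32.5)/(2.86/√64) = -1.958
df = n − 1 = 63
p-value = P(T ≤ -1.958) ≈ 0.027
Since p ≈ 0.027 < α = 0.05, reject H0; the evidence is statistically significant.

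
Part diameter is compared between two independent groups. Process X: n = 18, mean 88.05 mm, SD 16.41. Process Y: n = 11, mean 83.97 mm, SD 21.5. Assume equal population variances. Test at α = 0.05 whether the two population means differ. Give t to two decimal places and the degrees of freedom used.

t = 0.58, df = 27

Let group 1 = process X, group 2 = process Y. H0: μ_1 = μ_2; H1: μ_1 ≠ μ_2 (two-sample pooled-variance t-test, two-sided).
s_p² = [(18−1)·16.41² + (11−1)·21.5²]/(18+11−2) = 340.755
t = (88.05 − 83.97)/√[340.755·(1/18 + 1/11)] = 0.58
df = n₁ + n₂ − 2 = 27
Two-sided p-value ≈ 0.568
Since p ≈ 0.568 > α = 0.05, fail to reject H0; the evidence is not statistically significant.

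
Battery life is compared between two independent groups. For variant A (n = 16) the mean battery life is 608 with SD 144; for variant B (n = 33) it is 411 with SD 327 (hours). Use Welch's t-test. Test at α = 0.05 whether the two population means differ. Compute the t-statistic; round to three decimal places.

2.925

Let group 1 = variant A, group 2 = variant B. H0: μ_1 = μ_2; H1: μ_1 ≠ μ_2 (Welch's two-sample t-test, two-sided).
t = (x̄_1 − x̄_2)/√(s_1²/n_1 + s_2²/n_2) = (608 − 411)/√(144²/16 + 327²/33) = 2.925
Welch–Satterthwaite df ≈ 46.76
Two-sided p-value ≈ 0.0053
Since p ≈ 0.0053 < α = 0.05, reject H0; the evidence is statistically significant.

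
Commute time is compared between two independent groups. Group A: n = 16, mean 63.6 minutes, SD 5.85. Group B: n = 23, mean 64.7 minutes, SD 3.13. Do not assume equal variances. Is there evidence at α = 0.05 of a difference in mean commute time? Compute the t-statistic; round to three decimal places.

-0.687

Let group 1 = group A, group 2 = group B. H0: μ_1 = μ_2; H1: μ_1 ≠ μ_2 (Welch's two-sample t-test, two-sided).
t = (x̄_1 − x̄_2)/√(s_1²/n_1 + s_2²/n_2) = (63.6 − 64.7)/√(5.85²/16 + 3.13²/23) = -0.687
Welch–Satterthwaite df ≈ 21.00
Two-sided p-value ≈ 0.500
Since p ≈ 0.500 > α = 0.05, fail to reject H0; the evidence is not statistically significant.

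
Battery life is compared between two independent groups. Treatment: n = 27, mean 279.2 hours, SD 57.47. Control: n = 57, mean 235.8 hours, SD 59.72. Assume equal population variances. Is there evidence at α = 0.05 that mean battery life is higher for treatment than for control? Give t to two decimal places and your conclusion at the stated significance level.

Let group 1 = treatment, group 2 = control. H0: μ_1 = μ_2; H1: μ_1 > μ_2 (two-sample pooled-variance t-test, right-tailed).
s_p² = [(27−1)·57.47² + (57−1)·59.72²]/(27+57−2) = 3482.87
t = (279.2 − 235.8)/√[3482.87·(1/27 + 1/57)] = 3.15
df = n₁ + n₂ − 2 = 82
p-value = P(T ≥ 3.15) ≈ 0.0011
Since p ≈ 0.0011 < α = 0.05, reject H0; the evidence is statistically significant.

t = 3.15; reject H0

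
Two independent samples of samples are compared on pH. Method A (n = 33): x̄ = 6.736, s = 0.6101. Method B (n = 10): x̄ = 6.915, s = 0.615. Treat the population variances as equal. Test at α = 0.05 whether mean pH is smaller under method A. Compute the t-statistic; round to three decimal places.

-0.811

Let group 1 = method A, group 2 = method B. H0: μ_1 = μ_2; H1: μ_1 < μ_2 (two-sample pooled-variance t-test, left-tailed).
s_p² = [(33−1)·0.6101² + (10−1)·0.615²]/(33+10−2) = 0.37354
t = (6.736 − 6.915)/√[0.37354·(1/33 + 1/10)] = -0.811
df = n₁ + n₂ − 2 = 41
p-value = P(T ≤ -0.811) ≈ 0.211
Since p ≈ 0.211 > α = 0.05, fail to reject H0; the evidence is not statistically significant.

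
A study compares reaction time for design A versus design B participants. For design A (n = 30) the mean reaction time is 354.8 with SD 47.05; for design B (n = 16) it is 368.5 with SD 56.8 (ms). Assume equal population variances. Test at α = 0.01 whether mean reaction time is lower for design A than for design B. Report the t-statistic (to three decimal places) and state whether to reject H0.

t = -0.875; fail to reject H0

Let group 1 = design A, group 2 = design B. H0: μ_1 = μ_2; H1: μ_1 < μ_2 (two-sample pooled-variance t-test, left-tailed).
s_p² = [(30−1)·47.05² + (16−1)·56.8²]/(30+16−2) = 2558.89
t = (354.8 − 368.5)/√[2558.89·(1/30 + 1/16)] = -0.875
df = n₁ + n₂ − 2 = 44
p-value = P(T ≤ -0.875) ≈ 0.1932
Since p ≈ 0.1932 > α = 0.01, fail to reject H0; the data do not provide sufficient evidence against H0.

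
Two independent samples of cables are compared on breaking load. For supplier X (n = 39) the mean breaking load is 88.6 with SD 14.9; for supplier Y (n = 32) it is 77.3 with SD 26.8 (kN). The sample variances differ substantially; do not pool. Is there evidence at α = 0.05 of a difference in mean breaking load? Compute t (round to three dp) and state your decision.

Let group 1 = supplier X, group 2 = supplier Y. H0: μ_1 = μ_2; H1: μ_1 ≠ μ_2 (Welch's two-sample t-test, two-sided).
t = (x̄_1 − x̄_2)/√(s_1²/n_1 + s_2²/n_2) = (88.6 − 77.3)/√(14.9²/39 + 26.8²/32) = 2.130
Welch–Satterthwaite df ≈ 46.29
Two-sided p-value ≈ 0.038
Since p ≈ 0.038 < α = 0.05, reject H0; the evidence is statistically significant.

t = 2.130; reject H0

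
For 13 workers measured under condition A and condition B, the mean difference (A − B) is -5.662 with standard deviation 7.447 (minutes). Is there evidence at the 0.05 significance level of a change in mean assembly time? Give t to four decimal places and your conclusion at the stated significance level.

H0: μ_d = 0; H1: μ_d ≠ 0 (paired t-test on the differences, two-sided).
t = d̄/(s_d/√n) = -5.662/(7.447/√13) = -2.7413
df = n − 1 = 12
Two-sided p-value ≈ 0.0179
Since p ≈ 0.0179 < α = 0.05, reject H0; the evidence is statistically significant.

t = -2.7413; reject H0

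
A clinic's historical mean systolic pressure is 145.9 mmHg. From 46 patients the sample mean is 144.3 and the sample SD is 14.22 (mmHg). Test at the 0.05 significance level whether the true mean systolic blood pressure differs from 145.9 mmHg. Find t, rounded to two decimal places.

H0: μ = 145.9; H1: μ ≠ 145.9 (one-sample t-test, two-sided).
t = (x̄ − μ₀)/(s/√n) = (144.3 − 145.9)/(14.22/√46) = -0.76
df = n − 1 = 45
Two-sided p-value ≈ 0.4494
Since p ≈ 0.4494 > α = 0.05, fail to reject H0; the data do not provide sufficient evidence against H0.

-0.76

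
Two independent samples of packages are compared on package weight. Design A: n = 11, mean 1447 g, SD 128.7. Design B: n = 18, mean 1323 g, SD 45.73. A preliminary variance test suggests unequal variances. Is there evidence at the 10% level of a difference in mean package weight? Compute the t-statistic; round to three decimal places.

Let group 1 = design A, group 2 = design B. H0: μ_1 = μ_2; H1: μ_1 ≠ μ_2 (Welch's two-sample t-test, two-sided).
t = (x̄_1 − x̄_2)/√(s_1²/n_1 + s_2²/n_2) = (1447 − 1323)/√(128.7²/11 + 45.73²/18) = 3.079
Welch–Satterthwaite df ≈ 11.56
Two-sided p-value ≈ 0.010
Since p ≈ 0.010 < α = 0.1, reject H0; the data support H1.

3.079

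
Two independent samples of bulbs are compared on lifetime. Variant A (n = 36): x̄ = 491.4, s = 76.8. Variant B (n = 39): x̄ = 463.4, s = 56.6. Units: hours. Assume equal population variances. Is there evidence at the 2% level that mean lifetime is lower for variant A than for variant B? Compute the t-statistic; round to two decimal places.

Let group 1 = variant A, group 2 = variant B. H0: μ_1 = μ_2; H1: μ_1 < μ_2 (two-sample pooled-variance t-test, left-tailed).
s_p² = [(36−1)·76.8² + (39−1)·56.6²]/(36+39−2) = 4495.53
t = (491.4 − 463.4)/√[4495.53·(1/36 + 1/39)] = 1.81
df = n₁ + n₂ − 2 = 73
p-value = P(T ≤ 1.81) ≈ 0.963
Since p ≈ 0.963 > α = 0.02, fail to reject H0; the evidence is not statistically significant.

1.81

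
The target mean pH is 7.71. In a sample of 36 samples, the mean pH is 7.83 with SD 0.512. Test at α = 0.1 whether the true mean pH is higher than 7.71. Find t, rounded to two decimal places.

H0: μ = 7.71; H1: μ > 7.71 (one-sample t-test, right-tailed).
t = (x̄ − μ₀)/(s/√n) = (7.83 − 7.71)/(0.512/√36) = 1.41
df = n − 1 = 35
p-value = P(T ≥ 1.41) ≈ 0.084
Since p ≈ 0.084 < α = 0.1, reject H0; the evidence is statistically significant.

1.41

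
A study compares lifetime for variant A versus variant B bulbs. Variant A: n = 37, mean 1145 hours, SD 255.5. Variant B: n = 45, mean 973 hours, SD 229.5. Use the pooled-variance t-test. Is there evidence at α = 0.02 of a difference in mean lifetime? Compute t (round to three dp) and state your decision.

Let group 1 = variant A, group 2 = variant B. H0: μ_1 = μ_2; H1: μ_1 ≠ μ_2 (two-sample pooled-variance t-test, two-sided).
s_p² = [(37−1)·255.5² + (45−1)·229.5²]/(37+45−2) = 58344.8
t = (1145 − 973)/√[58344.8·(1/37 + 1/45)] = 3.209
df = n₁ + n₂ − 2 = 80
Two-sided p-value ≈ 0.002
Since p ≈ 0.002 < α = 0.02, reject H0; the evidence is statistically significant.

t = 3.209; reject H0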